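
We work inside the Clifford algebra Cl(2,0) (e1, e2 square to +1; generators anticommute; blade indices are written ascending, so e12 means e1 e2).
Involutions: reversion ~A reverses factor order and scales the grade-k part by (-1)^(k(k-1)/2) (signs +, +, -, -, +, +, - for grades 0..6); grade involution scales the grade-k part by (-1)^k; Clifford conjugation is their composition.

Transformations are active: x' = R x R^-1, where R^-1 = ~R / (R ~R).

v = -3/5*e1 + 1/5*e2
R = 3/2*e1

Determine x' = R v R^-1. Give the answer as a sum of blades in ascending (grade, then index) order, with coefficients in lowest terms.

~R = 3/2*e1, and R ~R = 9/4, so R^-1 = ~R / (9/4).
R v = -9/10 + 3/10*e12
Answer: -3/5*e1 - 1/5*e2


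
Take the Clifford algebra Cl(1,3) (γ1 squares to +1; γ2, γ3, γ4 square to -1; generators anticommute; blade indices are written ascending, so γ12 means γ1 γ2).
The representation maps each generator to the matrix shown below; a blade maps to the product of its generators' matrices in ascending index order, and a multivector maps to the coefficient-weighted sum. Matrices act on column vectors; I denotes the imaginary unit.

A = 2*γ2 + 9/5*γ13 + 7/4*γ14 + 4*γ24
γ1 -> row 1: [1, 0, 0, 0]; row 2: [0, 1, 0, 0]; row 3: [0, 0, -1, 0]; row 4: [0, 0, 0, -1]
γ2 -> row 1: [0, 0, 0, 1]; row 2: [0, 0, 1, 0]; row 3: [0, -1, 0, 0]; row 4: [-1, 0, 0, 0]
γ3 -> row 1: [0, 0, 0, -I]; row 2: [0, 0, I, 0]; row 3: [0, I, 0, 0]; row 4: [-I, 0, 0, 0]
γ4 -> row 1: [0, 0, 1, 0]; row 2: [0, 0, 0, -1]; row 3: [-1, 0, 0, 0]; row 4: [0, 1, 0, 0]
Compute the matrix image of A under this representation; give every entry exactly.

Bivector images (products of the table entries): rho(γ13) = rho(γ1)rho(γ3) = row 1: [0, 0, 0, -I]; row 2: [0, 0, I, 0]; row 3: [0, -I, 0, 0]; row 4: [I, 0, 0, 0]; rho(γ14) = rho(γ1)rho(γ4) = row 1: [0, 0, 1, 0]; row 2: [0, 0, 0, -1]; row 3: [1, 0, 0, 0]; row 4: [0, -1, 0, 0]; rho(γ24) = rho(γ2)rho(γ4) = row 1: [0, 1, 0, 0]; row 2: [-1, 0, 0, 0]; row 3: [0, 0, 0, 1]; row 4: [0, 0, -1, 0].
M = (2)*rho(γ2) + (9/5)*rho(γ13) + (7/4)*rho(γ14) + (4)*rho(γ24), summed entrywise:
Answer: row 1: [0, 4, 7/4, 2 - 9*I/5]; row 2: [-4, 0, 2 + 9*I/5, -7/4]; row 3: [7/4, -2 - 9*I/5, 0, 4]; row 4: [-2 + 9*I/5, -7/4, -4, 0]


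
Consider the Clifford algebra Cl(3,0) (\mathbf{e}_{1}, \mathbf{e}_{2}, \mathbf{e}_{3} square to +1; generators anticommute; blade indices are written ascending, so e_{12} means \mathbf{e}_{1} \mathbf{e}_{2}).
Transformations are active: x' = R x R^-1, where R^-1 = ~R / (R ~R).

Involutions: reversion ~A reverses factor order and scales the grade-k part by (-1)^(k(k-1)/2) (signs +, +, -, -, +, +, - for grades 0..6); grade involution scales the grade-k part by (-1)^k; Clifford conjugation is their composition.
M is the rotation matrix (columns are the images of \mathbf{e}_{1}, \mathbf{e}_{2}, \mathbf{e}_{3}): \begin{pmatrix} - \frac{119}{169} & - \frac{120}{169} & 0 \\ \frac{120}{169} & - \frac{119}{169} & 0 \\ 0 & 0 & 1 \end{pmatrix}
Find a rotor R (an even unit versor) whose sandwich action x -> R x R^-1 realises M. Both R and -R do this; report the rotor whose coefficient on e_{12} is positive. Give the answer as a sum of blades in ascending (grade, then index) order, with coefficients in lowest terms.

Method: write R = a + b12*e_{12} + b13*e_{13} + b23*e_{23} with a^2 + b12^2 + b13^2 + b23^2 = 1 (so R^-1 = ~R). Expanding the columns R e_j ~R gives tr M = 4a^2 - 1 and, from the antisymmetric part, M21 - M12 = -4a*b12, M13 - M31 = 4a*b13, M32 - M23 = -4a*b23.
Here tr M = -\frac{69}{169}, so a^2 = (1 + tr M)/4 = \frac{25}{169} and a = ±\frac{5}{13}. Taking a = \frac{5}{13}: M21 - M12 = \frac{240}{169}, M13 - M31 = 0, M32 - M23 = 0, giving b12 = -\frac{12}{13}, b13 = 0, b23 = 0, i.e. R = \frac{5}{13} - \frac{12}{13} e_{12}.
Its e_{12} coefficient is negative, so report the other preimage -R.
Answer: -\frac{5}{13} + \frac{12}{13} e_{12}. Uniqueness: Spin(3) -> SO(3) maps R and -R to the same rotation of trace -\frac{69}{169}; fixing the sign of the e_{12} coefficient removes the ambiguity.


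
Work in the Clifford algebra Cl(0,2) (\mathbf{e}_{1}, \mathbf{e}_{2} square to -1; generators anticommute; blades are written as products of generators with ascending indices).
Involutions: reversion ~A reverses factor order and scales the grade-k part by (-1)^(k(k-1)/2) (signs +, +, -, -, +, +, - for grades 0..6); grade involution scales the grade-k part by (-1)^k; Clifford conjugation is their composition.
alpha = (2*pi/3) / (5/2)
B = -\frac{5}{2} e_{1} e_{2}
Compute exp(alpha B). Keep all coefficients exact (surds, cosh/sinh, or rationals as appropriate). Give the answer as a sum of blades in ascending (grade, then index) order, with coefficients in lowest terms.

B^2 = (-\frac{5}{2})^2*(e_{1} e_{2})^2 = \frac{25}{4}*(-1) = -\frac{25}{4} (a basis 2-blade squares to minus the product of its generators' squares).
B^2 = -\frac{25}{4} — the series telescopes trigonometrically here: l = \frac{5}{2}, alpha*l = \frac{2 \pi}{3}, so exp(alpha B) = cos(\frac{2 \pi}{3}) + (sin(\frac{2 \pi}{3})/(\frac{5}{2}))*B = - \frac{1}{2} + (\frac{\sqrt{3}}{5})*B.
Answer: - \frac{1}{2} - \frac{\sqrt{3}}{2} e_{1} e_{2}


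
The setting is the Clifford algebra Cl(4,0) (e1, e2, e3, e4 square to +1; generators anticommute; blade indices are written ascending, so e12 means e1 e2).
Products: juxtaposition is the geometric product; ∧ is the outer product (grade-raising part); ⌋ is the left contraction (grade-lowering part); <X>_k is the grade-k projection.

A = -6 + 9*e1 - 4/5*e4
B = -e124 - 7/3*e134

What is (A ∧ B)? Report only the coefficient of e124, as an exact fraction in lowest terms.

step 1: 6*e124 + 14*e134
Answer: 6


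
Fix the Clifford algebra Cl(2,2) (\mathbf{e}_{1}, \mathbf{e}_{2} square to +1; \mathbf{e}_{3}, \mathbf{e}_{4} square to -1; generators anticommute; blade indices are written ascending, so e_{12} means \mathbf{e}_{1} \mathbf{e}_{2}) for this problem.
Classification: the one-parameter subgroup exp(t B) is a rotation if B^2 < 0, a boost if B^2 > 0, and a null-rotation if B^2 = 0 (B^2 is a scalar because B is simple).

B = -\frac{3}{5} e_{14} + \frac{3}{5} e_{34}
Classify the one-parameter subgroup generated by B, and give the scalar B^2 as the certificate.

B^2 term by term: the squares give (-\frac{3}{5})^2*(e_{14})^2 + (\frac{3}{5})^2*(e_{34})^2 = \frac{9}{25}*(+1) + \frac{9}{25}*(-1) = 0 (each basis 2-blade squares to minus the product of its generators' squares); cross terms between blades sharing an index anticommute and cancel. So B^2 = 0.
Answer: null-rotation, certificate B^2 = 0. Key observation: B^2 = 0 is a conjugation invariant, so its sign decides the class regardless of the surface form of B.


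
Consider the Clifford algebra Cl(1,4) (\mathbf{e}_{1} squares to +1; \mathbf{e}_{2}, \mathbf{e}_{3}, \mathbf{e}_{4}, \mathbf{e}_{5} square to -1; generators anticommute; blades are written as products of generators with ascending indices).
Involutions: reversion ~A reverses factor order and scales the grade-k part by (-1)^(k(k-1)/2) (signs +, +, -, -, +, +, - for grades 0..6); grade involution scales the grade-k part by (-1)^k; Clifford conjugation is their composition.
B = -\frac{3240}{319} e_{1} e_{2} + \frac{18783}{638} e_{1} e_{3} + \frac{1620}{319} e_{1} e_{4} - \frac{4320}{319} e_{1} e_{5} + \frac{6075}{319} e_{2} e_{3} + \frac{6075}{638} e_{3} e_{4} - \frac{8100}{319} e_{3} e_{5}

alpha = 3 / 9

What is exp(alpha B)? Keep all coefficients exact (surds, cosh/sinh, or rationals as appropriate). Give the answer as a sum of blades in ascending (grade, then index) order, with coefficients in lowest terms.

B^2 term by term: the squares give (-\frac{3240}{319})^2*(e_{1} e_{2})^2 + (\frac{18783}{638})^2*(e_{1} e_{3})^2 + (\frac{1620}{319})^2*(e_{1} e_{4})^2 + (-\frac{4320}{319})^2*(e_{1} e_{5})^2 + (\frac{6075}{319})^2*(e_{2} e_{3})^2 + (\frac{6075}{638})^2*(e_{3} e_{4})^2 + (-\frac{8100}{319})^2*(e_{3} e_{5})^2 = \frac{10497600}{101761}*(+1) + \frac{352801089}{407044}*(+1) + \frac{2624400}{101761}*(+1) + \frac{18662400}{101761}*(+1) + \frac{36905625}{101761}*(-1) + \frac{36905625}{407044}*(-1) + \frac{65610000}{101761}*(-1) = 81 (each basis 2-blade squares to minus the product of its generators' squares); cross terms between blades sharing an index anticommute and cancel; the commuting (index-disjoint) pairs give grade-4 terms 2*c*c'*(blade product), which cancel blade by blade — e_{1} e_{2} e_{3} e_{4}: -\frac{19683000}{101761} + \frac{19683000}{101761} = 0; e_{1} e_{2} e_{3} e_{5}: \frac{52488000}{101761} - \frac{52488000}{101761} = 0; e_{1} e_{3} e_{4} e_{5}: \frac{26244000}{101761} - \frac{26244000}{101761} = 0 — confirming B is simple. So B^2 = 81.
B^2 = 81 — B^2 > 0, so the exponential closes hyperbolically: l = 9, alpha*l = 3, so exp(alpha B) = cosh(3) + (sinh(3)/9)*B = \cosh{\left(3 \right)} + (\frac{\sinh{\left(3 \right)}}{9})*B.
Answer: \cosh{\left(3 \right)} - \frac{360 \sinh{\left(3 \right)}}{319} e_{1} e_{2} + \frac{2087 \sinh{\left(3 \right)}}{638} e_{1} e_{3} + \frac{180 \sinh{\left(3 \right)}}{319} e_{1} e_{4} - \frac{480 \sinh{\left(3 \right)}}{319} e_{1} e_{5} + \frac{675 \sinh{\left(3 \right)}}{319} e_{2} e_{3} + \frac{675 \sinh{\left(3 \right)}}{638} e_{3} e_{4} - \frac{900 \sinh{\left(3 \right)}}{319} e_{3} e_{5}


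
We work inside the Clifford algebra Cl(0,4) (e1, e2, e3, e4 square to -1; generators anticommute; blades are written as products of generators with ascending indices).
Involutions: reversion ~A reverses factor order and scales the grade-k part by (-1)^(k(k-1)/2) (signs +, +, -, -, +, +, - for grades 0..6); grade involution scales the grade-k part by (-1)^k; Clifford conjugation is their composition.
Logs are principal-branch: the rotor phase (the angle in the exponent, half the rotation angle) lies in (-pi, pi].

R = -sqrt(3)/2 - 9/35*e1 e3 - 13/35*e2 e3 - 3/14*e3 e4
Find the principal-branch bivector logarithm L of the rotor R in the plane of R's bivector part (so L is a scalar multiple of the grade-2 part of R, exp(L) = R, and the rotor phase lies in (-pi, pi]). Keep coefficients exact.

The scalar part of R is -sqrt(3)/2, and that scalar determines the rotor phase on the principal branch; recovering the unit plane as bivector-part over sine of the phase gives L = phase * plane.
Concretely: cos(phase) = -sqrt(3)/2 gives phase = ±5*pi/6, and since phase/sin(phase) is even the sign is immaterial: L = (phase/sin(phase)) * <R>_2 = (5*pi/3) * <R>_2.
Answer: -3*pi/7*e1 e3 - 13*pi/21*e2 e3 - 5*pi/14*e3 e4


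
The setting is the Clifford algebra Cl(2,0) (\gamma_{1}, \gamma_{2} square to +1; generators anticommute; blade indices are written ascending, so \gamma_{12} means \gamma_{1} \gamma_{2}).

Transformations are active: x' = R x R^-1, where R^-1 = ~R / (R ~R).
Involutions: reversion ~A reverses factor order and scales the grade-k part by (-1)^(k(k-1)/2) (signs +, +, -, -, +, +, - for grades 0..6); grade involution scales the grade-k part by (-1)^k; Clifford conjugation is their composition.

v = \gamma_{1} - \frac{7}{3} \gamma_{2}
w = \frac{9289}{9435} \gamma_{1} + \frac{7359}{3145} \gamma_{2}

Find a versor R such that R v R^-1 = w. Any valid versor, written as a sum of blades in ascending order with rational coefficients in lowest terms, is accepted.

Equal squares first: v^2 = w^2 = \frac{58}{9}. Then v + w = \frac{18724}{9435} \gamma_{1} + \frac{62}{9435} \gamma_{2} is a versor taking v to w, provided it is invertible.
Answer: \frac{18724}{9435} \gamma_{1} + \frac{62}{9435} \gamma_{2}


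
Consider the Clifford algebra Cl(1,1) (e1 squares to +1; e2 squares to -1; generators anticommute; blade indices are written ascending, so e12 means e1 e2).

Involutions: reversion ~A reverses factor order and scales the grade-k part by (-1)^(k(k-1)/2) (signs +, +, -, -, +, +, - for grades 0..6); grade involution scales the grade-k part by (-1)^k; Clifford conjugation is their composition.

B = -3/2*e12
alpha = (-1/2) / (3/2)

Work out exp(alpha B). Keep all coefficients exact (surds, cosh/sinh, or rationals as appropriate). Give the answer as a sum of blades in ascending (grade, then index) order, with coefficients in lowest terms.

B^2 = (-3/2)^2*(e12)^2 = 9/4*(+1) = 9/4 (a basis 2-blade squares to minus the product of its generators' squares).
B^2 = 9/4 — the positive square puts this in the hyperbolic regime; l = 3/2, alpha*l = -1/2, so exp(alpha B) = cosh(-1/2) + (sinh(-1/2)/(3/2))*B = cosh(1/2) + (-2*sinh(1/2)/3)*B.
Answer: cosh(1/2) + sinh(1/2)*e12


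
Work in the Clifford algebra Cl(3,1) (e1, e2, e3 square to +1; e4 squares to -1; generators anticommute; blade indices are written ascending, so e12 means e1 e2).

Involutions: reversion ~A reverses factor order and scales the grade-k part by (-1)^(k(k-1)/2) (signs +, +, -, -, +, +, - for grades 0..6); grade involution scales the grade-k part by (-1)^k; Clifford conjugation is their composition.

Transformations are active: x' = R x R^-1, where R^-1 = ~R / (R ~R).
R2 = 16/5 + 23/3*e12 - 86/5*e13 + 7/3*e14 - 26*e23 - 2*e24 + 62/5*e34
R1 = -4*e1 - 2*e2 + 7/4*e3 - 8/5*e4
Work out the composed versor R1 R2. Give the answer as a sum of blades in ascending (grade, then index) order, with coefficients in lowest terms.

Distribute over the terms of R1 (each basis-blade product reordered to ascending indices, repeated generators contracted through their squares):
(-4*e1) R2 = -64/5*e1 - 92/3*e2 + 344/5*e3 - 28/3*e4 + 104*e123 + 8*e124 - 248/5*e134
(-2*e2) R2 = 46/3*e1 - 32/5*e2 + 52*e3 + 4*e4 - 172/5*e123 + 14/3*e124 - 124/5*e234
(7/4*e3) R2 = 301/10*e1 + 91/2*e2 + 28/5*e3 + 217/10*e4 + 161/12*e123 - 49/12*e134 + 7/2*e234
(-8/5*e4) R2 = -56/15*e1 + 16/5*e2 - 496/25*e3 - 128/25*e4 - 184/15*e124 + 688/25*e134 + 208/5*e234
Summing the partial products and collecting blades:
Answer: 289/10*e1 + 349/30*e2 + 2664/25*e3 + 1687/150*e4 + 4981/60*e123 + 2/5*e124 - 7849/300*e134 + 203/10*e234


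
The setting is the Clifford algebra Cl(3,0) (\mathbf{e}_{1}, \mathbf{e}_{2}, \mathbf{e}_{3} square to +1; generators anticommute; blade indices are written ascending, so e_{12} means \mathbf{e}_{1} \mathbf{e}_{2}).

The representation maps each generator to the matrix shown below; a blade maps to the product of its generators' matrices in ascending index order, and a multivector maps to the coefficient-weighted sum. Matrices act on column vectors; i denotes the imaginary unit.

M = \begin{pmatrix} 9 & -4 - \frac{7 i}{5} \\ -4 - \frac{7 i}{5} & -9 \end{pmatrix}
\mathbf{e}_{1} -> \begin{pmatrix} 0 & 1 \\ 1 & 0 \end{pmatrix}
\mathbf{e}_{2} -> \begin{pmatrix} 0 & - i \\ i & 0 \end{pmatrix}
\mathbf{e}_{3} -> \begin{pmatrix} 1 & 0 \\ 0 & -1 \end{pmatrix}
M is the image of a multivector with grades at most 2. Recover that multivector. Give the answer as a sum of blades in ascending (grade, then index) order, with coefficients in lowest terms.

Method: 1, rho(e_{1}), rho(e_{2}), rho(e_{3}) form a trace-orthogonal basis of the 2x2 complex matrices (tr(X Y) = 2 if X = Y, else 0), so M = m0*1 + m1*rho(e_{1}) + m2*rho(e_{2}) + m3*rho(e_{3}) with m0 = tr(M)/2 = 0, m1 = tr(M rho(e_{1}))/2 = -4 - \frac{7 i}{5}, m2 = tr(M rho(e_{2}))/2 = 0, m3 = tr(M rho(e_{3}))/2 = 9.
Multiplying table entries, the bivector images are rho(e_{12}) = i*rho(e_{3}), rho(e_{13}) = -i*rho(e_{2}), rho(e_{23}) = i*rho(e_{1}); with real blade coefficients the real parts of m0..m3 are the coefficients of 1, e_{1}, e_{2}, e_{3} and the imaginary parts give the bivectors (e_{23}: Im m1, e_{13}: -Im m2, e_{12}: Im m3).
Answer: -4 e_{1} + 9 e_{3} - \frac{7}{5} e_{23}


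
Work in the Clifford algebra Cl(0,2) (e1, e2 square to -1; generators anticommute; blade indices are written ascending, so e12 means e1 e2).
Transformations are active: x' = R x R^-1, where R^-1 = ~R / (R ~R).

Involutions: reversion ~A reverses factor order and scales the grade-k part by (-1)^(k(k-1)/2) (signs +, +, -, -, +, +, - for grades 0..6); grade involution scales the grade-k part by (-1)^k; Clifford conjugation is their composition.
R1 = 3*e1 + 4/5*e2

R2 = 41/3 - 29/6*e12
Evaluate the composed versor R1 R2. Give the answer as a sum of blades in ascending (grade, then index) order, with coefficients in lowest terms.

Distribute over the terms of R1 (each basis-blade product reordered to ascending indices, repeated generators contracted through their squares):
(3*e1) R2 = 41*e1 + 29/2*e2
(4/5*e2) R2 = -58/15*e1 + 164/15*e2
Summing the partial products and collecting blades:
Answer: 557/15*e1 + 763/30*e2


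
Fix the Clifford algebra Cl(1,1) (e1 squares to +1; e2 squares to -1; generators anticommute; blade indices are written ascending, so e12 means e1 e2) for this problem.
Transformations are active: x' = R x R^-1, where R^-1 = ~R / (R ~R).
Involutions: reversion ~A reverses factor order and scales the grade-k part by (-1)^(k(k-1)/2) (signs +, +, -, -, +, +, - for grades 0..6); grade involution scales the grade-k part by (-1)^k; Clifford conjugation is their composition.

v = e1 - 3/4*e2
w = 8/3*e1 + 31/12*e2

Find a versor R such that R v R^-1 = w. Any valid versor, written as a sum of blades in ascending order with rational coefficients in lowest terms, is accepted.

A norm check does it: q(v) = q(w) = 7/16, hence R = v + w = 11/3*e1 + 11/6*e2 realises the map — parallel part kept, (v - w)/2 negated, v carried to w.
Answer: 11/3*e1 + 11/6*e2


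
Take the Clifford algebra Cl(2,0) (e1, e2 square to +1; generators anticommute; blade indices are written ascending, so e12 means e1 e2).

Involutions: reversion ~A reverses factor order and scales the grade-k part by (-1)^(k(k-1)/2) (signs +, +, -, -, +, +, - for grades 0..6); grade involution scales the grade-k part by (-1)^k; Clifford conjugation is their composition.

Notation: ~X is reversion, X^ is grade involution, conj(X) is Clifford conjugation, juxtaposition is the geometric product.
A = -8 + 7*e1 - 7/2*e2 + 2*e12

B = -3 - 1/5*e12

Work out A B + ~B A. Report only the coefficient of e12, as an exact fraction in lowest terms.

first term: 122/5 - 217/10*e1 + 91/10*e2 - 22/5*e12
second term: 118/5 - 217/10*e1 + 91/10*e2 - 38/5*e12
Answer: -12


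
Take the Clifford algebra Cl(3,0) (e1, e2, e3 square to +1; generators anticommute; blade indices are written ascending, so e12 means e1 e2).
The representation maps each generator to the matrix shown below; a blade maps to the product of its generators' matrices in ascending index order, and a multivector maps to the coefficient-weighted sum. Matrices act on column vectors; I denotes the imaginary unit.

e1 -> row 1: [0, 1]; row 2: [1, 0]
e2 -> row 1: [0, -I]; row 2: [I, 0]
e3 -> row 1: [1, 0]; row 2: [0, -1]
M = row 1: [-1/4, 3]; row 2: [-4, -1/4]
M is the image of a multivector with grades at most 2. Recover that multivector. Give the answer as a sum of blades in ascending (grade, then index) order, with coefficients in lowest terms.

Method: 1, rho(e1), rho(e2), rho(e3) form a trace-orthogonal basis of the 2x2 complex matrices (tr(X Y) = 2 if X = Y, else 0), so M = m0*1 + m1*rho(e1) + m2*rho(e2) + m3*rho(e3) with m0 = tr(M)/2 = -1/4, m1 = tr(M rho(e1))/2 = -1/2, m2 = tr(M rho(e2))/2 = 7*I/2, m3 = tr(M rho(e3))/2 = 0.
Multiplying table entries, the bivector images are rho(e12) = I*rho(e3), rho(e13) = -I*rho(e2), rho(e23) = I*rho(e1); with real blade coefficients the real parts of m0..m3 are the coefficients of 1, e1, e2, e3 and the imaginary parts give the bivectors (e23: Im m1, e13: -Im m2, e12: Im m3).
Answer: -1/4 - 1/2*e1 - 7/2*e13


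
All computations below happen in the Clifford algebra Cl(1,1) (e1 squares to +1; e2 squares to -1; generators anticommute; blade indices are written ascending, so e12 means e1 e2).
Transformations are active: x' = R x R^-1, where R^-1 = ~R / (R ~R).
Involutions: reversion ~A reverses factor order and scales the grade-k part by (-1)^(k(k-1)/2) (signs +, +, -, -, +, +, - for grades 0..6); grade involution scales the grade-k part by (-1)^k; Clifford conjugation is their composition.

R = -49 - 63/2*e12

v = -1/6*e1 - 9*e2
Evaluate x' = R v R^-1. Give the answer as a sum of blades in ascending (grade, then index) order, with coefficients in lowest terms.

~R = -49 + 63/2*e12, and R ~R = 5635/4, so R^-1 = ~R / (5635/4).
R v = -826/3*e1 + 1743/4*e2
Answer: 13331/690*e1 - 2451/115*e2


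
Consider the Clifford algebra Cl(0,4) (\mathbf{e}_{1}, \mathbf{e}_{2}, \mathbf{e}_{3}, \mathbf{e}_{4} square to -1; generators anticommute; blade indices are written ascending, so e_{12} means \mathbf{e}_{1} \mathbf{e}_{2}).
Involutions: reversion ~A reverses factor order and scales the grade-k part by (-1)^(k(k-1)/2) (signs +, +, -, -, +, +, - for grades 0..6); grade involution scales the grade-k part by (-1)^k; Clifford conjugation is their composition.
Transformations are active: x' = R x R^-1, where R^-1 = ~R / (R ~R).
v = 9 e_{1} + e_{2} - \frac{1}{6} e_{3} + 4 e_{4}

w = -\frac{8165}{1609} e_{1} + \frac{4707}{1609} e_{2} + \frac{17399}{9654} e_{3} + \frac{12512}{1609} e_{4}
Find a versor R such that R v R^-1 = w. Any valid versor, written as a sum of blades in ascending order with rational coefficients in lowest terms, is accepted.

Key observation: q(v) = q(w) = -\frac{3529}{36} (sandwiches preserve the norm), so R = v + w = \frac{6316}{1609} e_{1} + \frac{6316}{1609} e_{2} + \frac{7895}{4827} e_{3} + \frac{18948}{1609} e_{4} works whenever it is invertible — the component of v along it is kept and (v - w)/2 reverses, sending v to w.
Answer: \frac{6316}{1609} e_{1} + \frac{6316}{1609} e_{2} + \frac{7895}{4827} e_{3} + \frac{18948}{1609} e_{4}


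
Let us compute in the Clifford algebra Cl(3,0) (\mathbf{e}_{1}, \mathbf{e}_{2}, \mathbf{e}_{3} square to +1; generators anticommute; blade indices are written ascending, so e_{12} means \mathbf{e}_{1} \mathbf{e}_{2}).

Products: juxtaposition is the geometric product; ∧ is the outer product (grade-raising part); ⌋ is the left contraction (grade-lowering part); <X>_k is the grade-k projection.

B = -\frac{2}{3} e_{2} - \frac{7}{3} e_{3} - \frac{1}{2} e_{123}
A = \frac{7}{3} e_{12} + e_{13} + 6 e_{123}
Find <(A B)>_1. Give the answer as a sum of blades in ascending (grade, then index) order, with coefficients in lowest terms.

step 1: 3 - \frac{35}{9} e_{1} - \frac{1}{2} e_{2} + \frac{7}{6} e_{3} - 14 e_{12} + 4 e_{13} - \frac{43}{9} e_{123}
step 2: -\frac{35}{9} e_{1} - \frac{1}{2} e_{2} + \frac{7}{6} e_{3}
Answer: -\frac{35}{9} e_{1} - \frac{1}{2} e_{2} + \frac{7}{6} e_{3}


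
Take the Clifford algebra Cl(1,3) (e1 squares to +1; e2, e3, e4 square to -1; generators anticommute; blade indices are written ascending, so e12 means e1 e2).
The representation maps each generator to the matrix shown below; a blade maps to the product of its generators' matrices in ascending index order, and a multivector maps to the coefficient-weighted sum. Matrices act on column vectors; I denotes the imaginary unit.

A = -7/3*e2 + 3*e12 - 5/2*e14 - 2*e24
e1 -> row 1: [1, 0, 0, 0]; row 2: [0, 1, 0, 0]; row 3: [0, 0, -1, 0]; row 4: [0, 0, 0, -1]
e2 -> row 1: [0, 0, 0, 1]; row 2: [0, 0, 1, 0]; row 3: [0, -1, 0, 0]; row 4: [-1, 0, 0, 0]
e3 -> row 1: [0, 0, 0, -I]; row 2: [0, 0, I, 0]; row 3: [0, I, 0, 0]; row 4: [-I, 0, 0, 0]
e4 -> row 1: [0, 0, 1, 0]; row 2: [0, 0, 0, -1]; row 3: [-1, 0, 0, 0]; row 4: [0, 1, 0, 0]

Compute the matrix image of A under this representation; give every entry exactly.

Bivector images (products of the table entries): rho(e12) = rho(e1)rho(e2) = row 1: [0, 0, 0, 1]; row 2: [0, 0, 1, 0]; row 3: [0, 1, 0, 0]; row 4: [1, 0, 0, 0]; rho(e14) = rho(e1)rho(e4) = row 1: [0, 0, 1, 0]; row 2: [0, 0, 0, -1]; row 3: [1, 0, 0, 0]; row 4: [0, -1, 0, 0]; rho(e24) = rho(e2)rho(e4) = row 1: [0, 1, 0, 0]; row 2: [-1, 0, 0, 0]; row 3: [0, 0, 0, 1]; row 4: [0, 0, -1, 0].
M = (-7/3)*rho(e2) + (3)*rho(e12) + (-5/2)*rho(e14) + (-2)*rho(e24), summed entrywise:
Answer: row 1: [0, -2, -5/2, 2/3]; row 2: [2, 0, 2/3, 5/2]; row 3: [-5/2, 16/3, 0, -2]; row 4: [16/3, 5/2, 2, 0]


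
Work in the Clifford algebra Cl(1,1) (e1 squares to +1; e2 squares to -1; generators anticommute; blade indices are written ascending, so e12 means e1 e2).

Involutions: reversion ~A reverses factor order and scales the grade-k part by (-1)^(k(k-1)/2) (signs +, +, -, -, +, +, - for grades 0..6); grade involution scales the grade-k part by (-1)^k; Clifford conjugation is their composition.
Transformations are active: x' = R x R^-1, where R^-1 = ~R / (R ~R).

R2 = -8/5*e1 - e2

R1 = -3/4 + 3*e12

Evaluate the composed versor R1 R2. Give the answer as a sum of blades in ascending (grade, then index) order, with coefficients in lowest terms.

Distribute over the terms of R1 (each basis-blade product reordered to ascending indices, repeated generators contracted through their squares):
(-3/4) R2 = 6/5*e1 + 3/4*e2
(3*e12) R2 = 3*e1 + 24/5*e2
Summing the partial products and collecting blades:
Answer: 21/5*e1 + 111/20*e2


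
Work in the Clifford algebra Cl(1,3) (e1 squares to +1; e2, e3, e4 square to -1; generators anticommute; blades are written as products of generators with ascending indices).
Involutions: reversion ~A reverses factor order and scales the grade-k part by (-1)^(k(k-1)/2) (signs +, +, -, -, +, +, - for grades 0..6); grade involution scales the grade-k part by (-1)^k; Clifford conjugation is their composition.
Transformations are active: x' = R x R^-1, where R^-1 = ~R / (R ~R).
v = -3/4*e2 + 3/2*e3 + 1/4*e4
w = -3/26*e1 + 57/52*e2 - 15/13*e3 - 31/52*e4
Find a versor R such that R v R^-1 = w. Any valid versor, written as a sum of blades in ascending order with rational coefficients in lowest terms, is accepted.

The midline construction: v and w both square to -23/8, so reflecting in their sum -3/26*e1 + 9/26*e2 + 9/26*e3 - 9/26*e4 exchanges them.
Answer: -3/26*e1 + 9/26*e2 + 9/26*e3 - 9/26*e4


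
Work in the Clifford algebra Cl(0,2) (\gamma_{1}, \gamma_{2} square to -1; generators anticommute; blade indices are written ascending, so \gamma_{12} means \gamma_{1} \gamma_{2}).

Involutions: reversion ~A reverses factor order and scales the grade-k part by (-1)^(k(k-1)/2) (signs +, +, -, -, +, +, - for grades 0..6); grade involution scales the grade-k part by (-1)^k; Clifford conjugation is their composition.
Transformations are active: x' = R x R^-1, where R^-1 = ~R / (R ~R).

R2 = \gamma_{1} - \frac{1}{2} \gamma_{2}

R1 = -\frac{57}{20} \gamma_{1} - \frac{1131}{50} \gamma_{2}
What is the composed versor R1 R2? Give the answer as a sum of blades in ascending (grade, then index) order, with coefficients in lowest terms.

Distribute over the terms of R1 (each basis-blade product reordered to ascending indices, repeated generators contracted through their squares):
(-\frac{57}{20} \gamma_{1}) R2 = \frac{57}{20} + \frac{57}{40} \gamma_{12}
(-\frac{1131}{50} \gamma_{2}) R2 = -\frac{1131}{100} + \frac{1131}{50} \gamma_{12}
Summing the partial products and collecting blades:
Answer: -\frac{423}{50} + \frac{4809}{200} \gamma_{12}


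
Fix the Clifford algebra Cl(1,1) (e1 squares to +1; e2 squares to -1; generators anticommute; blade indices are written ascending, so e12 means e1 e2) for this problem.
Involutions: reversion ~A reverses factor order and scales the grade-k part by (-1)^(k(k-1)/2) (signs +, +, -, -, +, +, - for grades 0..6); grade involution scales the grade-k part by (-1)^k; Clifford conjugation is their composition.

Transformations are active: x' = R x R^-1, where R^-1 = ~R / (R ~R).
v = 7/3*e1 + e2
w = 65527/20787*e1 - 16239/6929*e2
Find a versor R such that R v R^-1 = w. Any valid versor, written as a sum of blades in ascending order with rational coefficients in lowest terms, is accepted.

Equal squares first: v^2 = w^2 = 40/9. Then v + w = 38010/6929*e1 - 9310/6929*e2 is a versor taking v to w, provided it is invertible.
Answer: 38010/6929*e1 - 9310/6929*e2


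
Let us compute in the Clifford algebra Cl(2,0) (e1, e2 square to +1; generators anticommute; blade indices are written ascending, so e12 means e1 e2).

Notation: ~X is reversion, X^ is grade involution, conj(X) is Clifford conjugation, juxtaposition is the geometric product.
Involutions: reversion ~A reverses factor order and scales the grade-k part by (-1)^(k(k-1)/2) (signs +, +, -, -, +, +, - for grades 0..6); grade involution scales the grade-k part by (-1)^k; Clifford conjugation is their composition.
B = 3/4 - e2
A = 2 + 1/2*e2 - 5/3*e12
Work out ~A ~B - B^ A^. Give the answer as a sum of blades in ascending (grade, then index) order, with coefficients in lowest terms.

first term: 1 - 5/3*e1 - 13/8*e2 + 5/4*e12
second term: 1 + 5/3*e1 + 13/8*e2 - 5/4*e12
Answer: -10/3*e1 - 13/4*e2 + 5/2*e12


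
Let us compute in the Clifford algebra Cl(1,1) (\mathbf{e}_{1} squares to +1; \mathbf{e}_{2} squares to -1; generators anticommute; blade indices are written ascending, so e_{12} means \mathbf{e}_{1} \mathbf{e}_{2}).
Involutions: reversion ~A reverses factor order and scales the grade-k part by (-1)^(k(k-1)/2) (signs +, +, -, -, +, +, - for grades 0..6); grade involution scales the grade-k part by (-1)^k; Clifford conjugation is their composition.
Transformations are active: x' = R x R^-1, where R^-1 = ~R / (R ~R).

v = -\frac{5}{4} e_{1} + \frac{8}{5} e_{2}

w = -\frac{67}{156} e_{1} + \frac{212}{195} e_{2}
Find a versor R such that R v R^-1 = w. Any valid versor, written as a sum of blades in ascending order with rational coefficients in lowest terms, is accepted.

Here q(v) = q(w) = -\frac{399}{400}; the classical choice R = v + w = -\frac{131}{78} e_{1} + \frac{524}{195} e_{2} then realises v -> w under the sandwich.
Answer: -\frac{131}{78} e_{1} + \frac{524}{195} e_{2}


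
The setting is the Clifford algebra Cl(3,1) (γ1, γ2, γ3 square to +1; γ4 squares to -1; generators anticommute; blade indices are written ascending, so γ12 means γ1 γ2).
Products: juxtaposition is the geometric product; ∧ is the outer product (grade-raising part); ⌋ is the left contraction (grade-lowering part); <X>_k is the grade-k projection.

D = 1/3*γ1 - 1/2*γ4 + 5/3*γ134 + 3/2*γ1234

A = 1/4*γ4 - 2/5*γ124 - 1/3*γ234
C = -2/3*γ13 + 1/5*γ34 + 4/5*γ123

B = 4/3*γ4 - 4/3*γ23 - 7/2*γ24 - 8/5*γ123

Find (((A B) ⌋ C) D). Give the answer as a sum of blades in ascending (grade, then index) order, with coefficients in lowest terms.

step 1: -1/3 + 7/5*γ1 - 7/8*γ2 - 7/6*γ3 - 4/9*γ4 + 8/15*γ12 + 8/15*γ14 + 4/9*γ23 + 16/25*γ34 + 8/15*γ134 - 1/3*γ234 + 2/5*γ1234
step 2: 16/125 - 17/15*γ1 - 326/225*γ3 - 7/30*γ4 - 14/15*γ12 + 83/90*γ13 + 28/25*γ23 - 1/15*γ34 - 4/15*γ123
step 3: -89/180 - 77/1125*γ1 + 14/45*γ2 - 46/135*γ3 - 8107/6750*γ4 - 1/10*γ12 + 1177/1350*γ13 + 931/675*γ14 - 4/45*γ23 + 169/180*γ24 + 53/225*γ34 + 7/300*γ123 + 4/25*γ124 - 27/100*γ134 - 317/450*γ234 + 122/375*γ1234
Answer: -89/180 - 77/1125*γ1 + 14/45*γ2 - 46/135*γ3 - 8107/6750*γ4 - 1/10*γ12 + 1177/1350*γ13 + 931/675*γ14 - 4/45*γ23 + 169/180*γ24 + 53/225*γ34 + 7/300*γ123 + 4/25*γ124 - 27/100*γ134 - 317/450*γ234 + 122/375*γ1234


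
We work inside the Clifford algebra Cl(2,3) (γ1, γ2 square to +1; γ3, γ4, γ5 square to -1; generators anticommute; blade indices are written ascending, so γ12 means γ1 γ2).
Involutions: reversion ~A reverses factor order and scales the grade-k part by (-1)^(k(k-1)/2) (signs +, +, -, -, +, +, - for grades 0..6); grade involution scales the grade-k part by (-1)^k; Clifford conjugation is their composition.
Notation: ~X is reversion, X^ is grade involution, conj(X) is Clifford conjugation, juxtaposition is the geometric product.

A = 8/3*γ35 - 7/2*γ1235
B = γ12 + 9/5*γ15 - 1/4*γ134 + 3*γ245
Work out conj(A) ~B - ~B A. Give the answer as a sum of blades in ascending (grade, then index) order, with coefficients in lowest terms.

first term: -24/5*γ13 + 63/10*γ23 - 7/2*γ35 + 21/2*γ134 + 2/3*γ145 + 8*γ234 - 7/8*γ245 + 8/3*γ1235
second term: -24/5*γ13 + 63/10*γ23 - 7/2*γ35 + 21/2*γ134 + 2/3*γ145 + 8*γ234 - 7/8*γ245 - 8/3*γ1235
Answer: 16/3*γ1235


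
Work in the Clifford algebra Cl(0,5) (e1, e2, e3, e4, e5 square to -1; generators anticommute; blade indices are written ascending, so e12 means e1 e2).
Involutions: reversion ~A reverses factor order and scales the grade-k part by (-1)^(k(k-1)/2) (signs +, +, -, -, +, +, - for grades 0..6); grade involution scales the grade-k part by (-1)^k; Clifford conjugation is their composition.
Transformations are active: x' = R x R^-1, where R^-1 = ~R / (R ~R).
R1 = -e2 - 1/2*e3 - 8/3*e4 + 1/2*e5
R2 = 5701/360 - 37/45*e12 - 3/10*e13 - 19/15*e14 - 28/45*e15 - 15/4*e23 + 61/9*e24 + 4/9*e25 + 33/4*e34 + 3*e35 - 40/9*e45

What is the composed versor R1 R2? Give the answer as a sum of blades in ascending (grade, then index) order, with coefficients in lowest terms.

Distribute over the terms of R1 (each basis-blade product reordered to ascending indices, repeated generators contracted through their squares):
(-e2) R2 = 37/45*e1 - 5701/360*e2 - 15/4*e3 + 61/9*e4 + 4/9*e5 - 3/10*e123 - 19/15*e124 - 28/45*e125 - 33/4*e234 - 3*e235 + 40/9*e245
(-1/2*e3) R2 = 3/20*e1 + 15/8*e2 - 5701/720*e3 + 33/8*e4 + 3/2*e5 + 37/90*e123 - 19/30*e134 - 14/45*e135 + 61/18*e234 + 2/9*e235 + 20/9*e345
(-8/3*e4) R2 = 152/45*e1 - 488/27*e2 - 22*e3 - 5701/135*e4 - 320/27*e5 + 296/135*e124 + 4/5*e134 - 224/135*e145 + 10*e234 + 32/27*e245 + 8*e345
(1/2*e5) R2 = -14/45*e1 + 2/9*e2 + 3/2*e3 - 20/9*e4 + 5701/720*e5 - 37/90*e125 - 3/20*e135 - 19/30*e145 - 15/8*e235 + 61/18*e245 + 33/8*e345
Summing the partial products and collecting blades:
Answer: 727/180*e1 - 17179/540*e2 - 23161/720*e3 - 36233/1080*e4 - 4297/2160*e5 + 1/9*e123 + 25/27*e124 - 31/30*e125 + 1/6*e134 - 83/180*e135 - 619/270*e145 + 185/36*e234 - 335/72*e235 + 487/54*e245 + 1033/72*e345


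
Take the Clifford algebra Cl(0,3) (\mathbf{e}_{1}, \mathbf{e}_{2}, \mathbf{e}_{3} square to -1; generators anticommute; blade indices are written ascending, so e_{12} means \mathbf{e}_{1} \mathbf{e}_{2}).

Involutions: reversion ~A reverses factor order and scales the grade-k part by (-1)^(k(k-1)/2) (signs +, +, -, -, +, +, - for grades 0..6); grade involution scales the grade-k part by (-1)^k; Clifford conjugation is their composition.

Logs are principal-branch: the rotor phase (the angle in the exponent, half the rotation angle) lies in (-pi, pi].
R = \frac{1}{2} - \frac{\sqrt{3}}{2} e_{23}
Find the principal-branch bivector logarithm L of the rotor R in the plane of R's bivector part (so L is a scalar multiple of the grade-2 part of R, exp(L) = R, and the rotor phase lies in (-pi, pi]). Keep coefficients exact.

The scalar part of R is \frac{1}{2}, which fixes the principal-branch rotor phase; the unit plane is then the bivector part divided by the sine of that phase, and L is that plane scaled by the phase.
Concretely: cos(phase) = \frac{1}{2} gives phase = ±\frac{\pi}{3}, and since phase/sin(phase) is even the sign is immaterial: L = (phase/sin(phase)) * <R>_2 = (\frac{2 \sqrt{3} \pi}{9}) * <R>_2.
Answer: - \frac{\pi}{3} e_{23}


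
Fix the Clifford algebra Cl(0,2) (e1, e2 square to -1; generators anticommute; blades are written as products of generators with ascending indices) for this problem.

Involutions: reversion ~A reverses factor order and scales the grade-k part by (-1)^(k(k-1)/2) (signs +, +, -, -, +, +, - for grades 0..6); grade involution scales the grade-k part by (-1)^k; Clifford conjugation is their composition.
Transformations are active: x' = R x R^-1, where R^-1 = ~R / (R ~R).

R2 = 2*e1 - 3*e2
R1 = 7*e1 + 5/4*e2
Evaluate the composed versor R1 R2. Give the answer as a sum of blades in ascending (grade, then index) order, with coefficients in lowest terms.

Distribute over the terms of R1 (each basis-blade product reordered to ascending indices, repeated generators contracted through their squares):
(7*e1) R2 = -14 - 21*e1 e2
(5/4*e2) R2 = 15/4 - 5/2*e1 e2
Summing the partial products and collecting blades:
Answer: -41/4 - 47/2*e1 e2


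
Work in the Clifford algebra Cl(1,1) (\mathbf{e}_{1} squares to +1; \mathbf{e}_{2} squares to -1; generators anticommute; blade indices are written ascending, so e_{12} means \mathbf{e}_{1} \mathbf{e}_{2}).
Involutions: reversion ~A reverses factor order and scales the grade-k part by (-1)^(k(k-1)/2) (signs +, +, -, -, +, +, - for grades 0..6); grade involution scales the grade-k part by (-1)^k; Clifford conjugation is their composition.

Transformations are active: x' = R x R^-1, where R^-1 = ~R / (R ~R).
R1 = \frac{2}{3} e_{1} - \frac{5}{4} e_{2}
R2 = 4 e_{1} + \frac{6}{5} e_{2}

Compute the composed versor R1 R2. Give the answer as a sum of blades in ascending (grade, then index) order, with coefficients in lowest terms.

Distribute over the terms of R1 (each basis-blade product reordered to ascending indices, repeated generators contracted through their squares):
(\frac{2}{3} e_{1}) R2 = \frac{8}{3} + \frac{4}{5} e_{12}
(-\frac{5}{4} e_{2}) R2 = \frac{3}{2} + 5 e_{12}
Summing the partial products and collecting blades:
Answer: \frac{25}{6} + \frac{29}{5} e_{12}


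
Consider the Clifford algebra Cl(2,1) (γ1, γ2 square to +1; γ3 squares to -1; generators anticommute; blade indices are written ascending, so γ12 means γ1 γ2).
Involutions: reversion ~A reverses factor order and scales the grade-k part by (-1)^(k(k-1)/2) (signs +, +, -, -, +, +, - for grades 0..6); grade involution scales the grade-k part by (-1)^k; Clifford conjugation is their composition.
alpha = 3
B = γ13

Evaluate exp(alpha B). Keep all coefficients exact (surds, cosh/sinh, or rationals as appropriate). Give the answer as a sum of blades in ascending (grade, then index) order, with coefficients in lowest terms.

B^2 = (1)^2*(γ13)^2 = 1*(+1) = 1 (a basis 2-blade squares to minus the product of its generators' squares).
B^2 = 1 — a positive square means the series sums to a boost: l = 1, alpha*l = 3, so exp(alpha B) = cosh(3) + (sinh(3)/1)*B = cosh(3) + (sinh(3))*B.
Answer: cosh(3) + sinh(3)*γ13


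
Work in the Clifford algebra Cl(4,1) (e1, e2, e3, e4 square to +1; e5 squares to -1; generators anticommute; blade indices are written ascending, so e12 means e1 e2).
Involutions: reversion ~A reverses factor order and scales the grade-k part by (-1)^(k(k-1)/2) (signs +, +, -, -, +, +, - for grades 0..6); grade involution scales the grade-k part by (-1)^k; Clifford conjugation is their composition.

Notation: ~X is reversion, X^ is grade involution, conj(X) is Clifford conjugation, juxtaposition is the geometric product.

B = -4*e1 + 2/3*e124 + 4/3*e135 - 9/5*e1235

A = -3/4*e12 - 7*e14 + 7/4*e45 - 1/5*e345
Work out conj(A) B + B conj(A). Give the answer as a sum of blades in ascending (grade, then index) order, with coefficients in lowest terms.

first term: 23/3*e2 + 55/2*e4 - 4/15*e14 + 27/20*e35 - 9/25*e124 + 7/6*e125 + 7/3*e134 + 7*e145 - e235 + 28/3*e345 - 63/20*e1234 + 2/15*e1235 - 4/5*e1345 + 63/5*e2345
second term: 5/3*e2 - 57/2*e4 + 4/15*e14 + 27/20*e35 - 9/25*e124 - 7/6*e125 - 7/3*e134 + 7*e145 + e235 - 28/3*e345 + 63/20*e1234 + 2/15*e1235 + 4/5*e1345 - 63/5*e2345
Answer: 28/3*e2 - e4 + 27/10*e35 - 18/25*e124 + 14*e145 + 4/15*e1235


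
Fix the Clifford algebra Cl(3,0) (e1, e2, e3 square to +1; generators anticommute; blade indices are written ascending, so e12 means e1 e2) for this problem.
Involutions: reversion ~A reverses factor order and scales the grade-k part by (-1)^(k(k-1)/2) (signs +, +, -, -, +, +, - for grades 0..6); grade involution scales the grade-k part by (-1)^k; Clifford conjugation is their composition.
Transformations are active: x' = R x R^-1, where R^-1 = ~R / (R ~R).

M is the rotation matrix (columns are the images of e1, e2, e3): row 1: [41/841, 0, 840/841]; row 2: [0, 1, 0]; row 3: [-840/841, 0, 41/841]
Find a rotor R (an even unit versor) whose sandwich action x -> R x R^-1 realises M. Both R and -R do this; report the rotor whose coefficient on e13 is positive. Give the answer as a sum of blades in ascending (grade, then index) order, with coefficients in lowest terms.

Method: write R = a + b12*e12 + b13*e13 + b23*e23 with a^2 + b12^2 + b13^2 + b23^2 = 1 (so R^-1 = ~R). Expanding the columns R e_j ~R gives tr M = 4a^2 - 1 and, from the antisymmetric part, M21 - M12 = -4a*b12, M13 - M31 = 4a*b13, M32 - M23 = -4a*b23.
Here tr M = 923/841, so a^2 = (1 + tr M)/4 = 441/841 and a = ±21/29. Taking a = 21/29: M21 - M12 = 0, M13 - M31 = 1680/841, M32 - M23 = 0, giving b12 = 0, b13 = 20/29, b23 = 0, i.e. R = 21/29 + 20/29*e13.
Its e13 coefficient is already positive.
Answer: 21/29 + 20/29*e13. Sheet selection: the two-to-one cover makes ±R indistinguishable at the matrix level (trace 923/841), so uniqueness comes from the required sign on e13.
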